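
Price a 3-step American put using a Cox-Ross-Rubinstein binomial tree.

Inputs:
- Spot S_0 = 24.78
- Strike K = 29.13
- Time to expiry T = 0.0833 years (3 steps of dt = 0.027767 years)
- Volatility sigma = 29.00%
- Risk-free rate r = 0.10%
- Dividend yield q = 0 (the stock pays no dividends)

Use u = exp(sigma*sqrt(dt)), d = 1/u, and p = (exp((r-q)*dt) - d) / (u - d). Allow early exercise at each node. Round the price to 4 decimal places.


dt = T/N = 0.027767
u = exp(sigma*sqrt(dt)) = 1.049510; d = 1/u = 0.952825
p = (exp((r-q)*dt) - d) / (u - d) = 0.488209
Discount per step: exp(-r*dt) = 0.999972
Stock lattice S(k, i) with i counting down-moves:
  k=0: S(0,0) = 24.7800
  k=1: S(1,0) = 26.0069; S(1,1) = 23.6110
  k=2: S(2,0) = 27.2945; S(2,1) = 24.7800; S(2,2) = 22.4972
  k=3: S(3,0) = 28.6458; S(3,1) = 26.0069; S(3,2) = 23.6110; S(3,3) = 21.4359
Terminal payoffs V(N, i) = max(K - S_T, 0):
  V(3,0) = 0.484170; V(3,1) = 3.123135; V(3,2) = 5.518988; V(3,3) = 7.694126
Backward induction: V(k, i) = exp(-r*dt) * [p * V(k+1, i) + (1-p) * V(k+1, i+1)]; then take max(V_cont, immediate exercise) for American.
  V(2,0) = exp(-r*dt) * [p*0.484170 + (1-p)*3.123135] = 1.834719; exercise = 1.835528; V(2,0) = max -> 1.835528
  V(2,1) = exp(-r*dt) * [p*3.123135 + (1-p)*5.518988] = 4.349191; exercise = 4.350000; V(2,1) = max -> 4.350000
  V(2,2) = exp(-r*dt) * [p*5.518988 + (1-p)*7.694126] = 6.632021; exercise = 6.632830; V(2,2) = max -> 6.632830
  V(1,0) = exp(-r*dt) * [p*1.835528 + (1-p)*4.350000] = 3.122326; exercise = 3.123135; V(1,0) = max -> 3.123135
  V(1,1) = exp(-r*dt) * [p*4.350000 + (1-p)*6.632830] = 5.518179; exercise = 5.518988; V(1,1) = max -> 5.518988
  V(0,0) = exp(-r*dt) * [p*3.123135 + (1-p)*5.518988] = 4.349191; exercise = 4.350000; V(0,0) = max -> 4.350000

Answer: Price = V(0,0) = 4.3500


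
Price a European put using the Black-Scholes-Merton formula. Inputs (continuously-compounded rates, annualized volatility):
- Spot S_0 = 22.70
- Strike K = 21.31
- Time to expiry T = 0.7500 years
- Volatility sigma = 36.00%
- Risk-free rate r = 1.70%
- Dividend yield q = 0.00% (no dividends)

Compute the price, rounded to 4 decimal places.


Answer: Price = 1.9585

Derivation:
d1 = (ln(S/K) + (r - q + 0.5*sigma^2) * T) / (sigma * sqrt(T)) = 0.39945736
d2 = d1 - sigma * sqrt(T) = 0.08768821
exp(-rT) = 0.98733094; exp(-qT) = 1.00000000
P = K * exp(-rT) * N(-d2) - S_0 * exp(-qT) * N(-d1)
N(-d1) = 0.34477812; N(-d2) = 0.46506225
P = 21.3100 * 0.98733094 * 0.46506225 - 22.7000 * 1.00000000 * 0.34477812 = 1.9585


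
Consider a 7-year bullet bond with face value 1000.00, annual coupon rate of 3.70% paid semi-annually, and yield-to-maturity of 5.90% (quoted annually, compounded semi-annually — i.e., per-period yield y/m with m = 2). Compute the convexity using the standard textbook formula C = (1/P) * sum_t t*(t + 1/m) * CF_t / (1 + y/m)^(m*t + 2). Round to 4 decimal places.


Coupon per period c = face * coupon_rate / m = 18.500000
Periods per year m = 2; per-period yield y/m = 0.029500
Number of cashflows N = 14
Cashflows (t years, CF_t, discount factor 1/(1+y/m)^(m*t), PV):
  t = 0.5000: CF_t = 18.500000, DF = 0.971345, PV = 17.969888
  t = 1.0000: CF_t = 18.500000, DF = 0.943512, PV = 17.454967
  t = 1.5000: CF_t = 18.500000, DF = 0.916476, PV = 16.954800
  t = 2.0000: CF_t = 18.500000, DF = 0.890214, PV = 16.468966
  t = 2.5000: CF_t = 18.500000, DF = 0.864706, PV = 15.997053
  t = 3.0000: CF_t = 18.500000, DF = 0.839928, PV = 15.538662
  t = 3.5000: CF_t = 18.500000, DF = 0.815860, PV = 15.093407
  t = 4.0000: CF_t = 18.500000, DF = 0.792482, PV = 14.660910
  t = 4.5000: CF_t = 18.500000, DF = 0.769773, PV = 14.240806
  t = 5.0000: CF_t = 18.500000, DF = 0.747716, PV = 13.832740
  t = 5.5000: CF_t = 18.500000, DF = 0.726290, PV = 13.436367
  t = 6.0000: CF_t = 18.500000, DF = 0.705479, PV = 13.051352
  t = 6.5000: CF_t = 18.500000, DF = 0.685263, PV = 12.677370
  t = 7.0000: CF_t = 1018.500000, DF = 0.665627, PV = 677.941344
Price P = sum_t PV_t = 875.318632
Convexity numerator sum_t t*(t + 1/m) * CF_t / (1+y/m)^(m*t + 2):
  t = 0.5000: term = 8.477400
  t = 1.0000: term = 24.703449
  t = 1.5000: term = 47.991158
  t = 2.0000: term = 77.693310
  t = 2.5000: term = 113.200550
  t = 3.0000: term = 153.939553
  t = 3.5000: term = 199.371284
  t = 4.0000: term = 248.989323
  t = 4.5000: term = 302.318265
  t = 5.0000: term = 358.912192
  t = 5.5000: term = 418.353210
  t = 6.0000: term = 480.250054
  t = 6.5000: term = 544.236745
  t = 7.0000: term = 33581.394098
Convexity = (1/P) * sum = 36559.830589 / 875.318632 = 41.767454

Answer: Convexity = 41.7675


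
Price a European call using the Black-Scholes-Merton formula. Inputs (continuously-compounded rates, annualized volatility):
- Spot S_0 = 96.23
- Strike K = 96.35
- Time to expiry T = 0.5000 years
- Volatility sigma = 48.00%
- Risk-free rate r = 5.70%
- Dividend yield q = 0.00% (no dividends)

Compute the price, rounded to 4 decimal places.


d1 = (ln(S/K) + (r - q + 0.5*sigma^2) * T) / (sigma * sqrt(T)) = 0.25000280
d2 = d1 - sigma * sqrt(T) = -0.08940845
exp(-rT) = 0.97190229; exp(-qT) = 1.00000000
C = S_0 * exp(-qT) * N(d1) - K * exp(-rT) * N(d2)
N(d1) = 0.59870741; N(d2) = 0.46437865
C = 96.2300 * 1.00000000 * 0.59870741 - 96.3500 * 0.97190229 * 0.46437865 = 14.1279

Answer: Price = 14.1279


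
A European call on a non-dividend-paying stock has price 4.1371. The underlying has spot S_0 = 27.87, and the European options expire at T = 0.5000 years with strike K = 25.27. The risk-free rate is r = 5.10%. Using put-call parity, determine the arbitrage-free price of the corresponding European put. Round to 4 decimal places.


Put-call parity: C - P = S_0 * exp(-qT) - K * exp(-rT).
S_0 * exp(-qT) = 27.8700 * 1.00000000 = 27.87000000
K * exp(-rT) = 25.2700 * 0.97482238 = 24.63376152
P = C - S*exp(-qT) + K*exp(-rT)
P = 4.1371 - 27.87000000 + 24.63376152 = 0.9009

Answer: Put price = 0.9009


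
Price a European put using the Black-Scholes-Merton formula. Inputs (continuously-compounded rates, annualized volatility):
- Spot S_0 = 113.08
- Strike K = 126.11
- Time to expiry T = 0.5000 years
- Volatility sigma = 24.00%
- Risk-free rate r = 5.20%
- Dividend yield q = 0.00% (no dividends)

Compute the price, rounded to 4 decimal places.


Answer: Price = 13.8084

Derivation:
d1 = (ln(S/K) + (r - q + 0.5*sigma^2) * T) / (sigma * sqrt(T)) = -0.40457709
d2 = d1 - sigma * sqrt(T) = -0.57428272
exp(-rT) = 0.97433509; exp(-qT) = 1.00000000
P = K * exp(-rT) * N(-d2) - S_0 * exp(-qT) * N(-d1)
N(-d1) = 0.65710580; N(-d2) = 0.71711175
P = 126.1100 * 0.97433509 * 0.71711175 - 113.0800 * 1.00000000 * 0.65710580 = 13.8084


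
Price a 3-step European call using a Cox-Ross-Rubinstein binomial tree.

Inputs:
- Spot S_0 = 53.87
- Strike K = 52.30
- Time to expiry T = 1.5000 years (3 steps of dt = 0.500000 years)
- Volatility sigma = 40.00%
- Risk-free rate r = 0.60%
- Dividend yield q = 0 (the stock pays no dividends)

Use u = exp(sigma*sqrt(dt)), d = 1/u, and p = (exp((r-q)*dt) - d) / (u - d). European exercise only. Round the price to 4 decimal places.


dt = T/N = 0.500000
u = exp(sigma*sqrt(dt)) = 1.326896; d = 1/u = 0.753638
p = (exp((r-q)*dt) - d) / (u - d) = 0.434998
Discount per step: exp(-r*dt) = 0.997004
Stock lattice S(k, i) with i counting down-moves:
  k=0: S(0,0) = 53.8700
  k=1: S(1,0) = 71.4799; S(1,1) = 40.5985
  k=2: S(2,0) = 94.8464; S(2,1) = 53.8700; S(2,2) = 30.5966
  k=3: S(3,0) = 125.8514; S(3,1) = 71.4799; S(3,2) = 40.5985; S(3,3) = 23.0588
Terminal payoffs V(N, i) = max(S_T - K, 0):
  V(3,0) = 73.551404; V(3,1) = 19.179911; V(3,2) = 0.000000; V(3,3) = 0.000000
Backward induction: V(k, i) = exp(-r*dt) * [p * V(k+1, i) + (1-p) * V(k+1, i+1)].
  V(2,0) = exp(-r*dt) * [p*73.551404 + (1-p)*19.179911] = 42.703105
  V(2,1) = exp(-r*dt) * [p*19.179911 + (1-p)*0.000000] = 8.318233
  V(2,2) = exp(-r*dt) * [p*0.000000 + (1-p)*0.000000] = 0.000000
  V(1,0) = exp(-r*dt) * [p*42.703105 + (1-p)*8.318233] = 23.205864
  V(1,1) = exp(-r*dt) * [p*8.318233 + (1-p)*0.000000] = 3.607576
  V(0,0) = exp(-r*dt) * [p*23.205864 + (1-p)*3.607576] = 12.096450

Answer: Price = V(0,0) = 12.0965


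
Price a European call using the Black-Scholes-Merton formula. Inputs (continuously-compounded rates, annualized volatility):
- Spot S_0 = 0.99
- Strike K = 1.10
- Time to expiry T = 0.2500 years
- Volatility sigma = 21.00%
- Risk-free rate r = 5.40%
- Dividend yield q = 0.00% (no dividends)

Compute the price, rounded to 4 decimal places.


Answer: Price = 0.0114

Derivation:
d1 = (ln(S/K) + (r - q + 0.5*sigma^2) * T) / (sigma * sqrt(T)) = -0.82236205
d2 = d1 - sigma * sqrt(T) = -0.92736205
exp(-rT) = 0.98659072; exp(-qT) = 1.00000000
C = S_0 * exp(-qT) * N(d1) - K * exp(-rT) * N(d2)
N(d1) = 0.20543543; N(d2) = 0.17686929
C = 0.9900 * 1.00000000 * 0.20543543 - 1.1000 * 0.98659072 * 0.17686929 = 0.0114


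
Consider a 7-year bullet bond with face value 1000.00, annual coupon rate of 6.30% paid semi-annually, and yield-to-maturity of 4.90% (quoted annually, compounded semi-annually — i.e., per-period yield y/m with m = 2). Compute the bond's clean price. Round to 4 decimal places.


Coupon per period c = face * coupon_rate / m = 31.500000
Periods per year m = 2; per-period yield y/m = 0.024500
Number of cashflows N = 14
Cashflows (t years, CF_t, discount factor 1/(1+y/m)^(m*t), PV):
  t = 0.5000: CF_t = 31.500000, DF = 0.976086, PV = 30.746706
  t = 1.0000: CF_t = 31.500000, DF = 0.952744, PV = 30.011426
  t = 1.5000: CF_t = 31.500000, DF = 0.929960, PV = 29.293729
  t = 2.0000: CF_t = 31.500000, DF = 0.907721, PV = 28.593196
  t = 2.5000: CF_t = 31.500000, DF = 0.886013, PV = 27.909415
  t = 3.0000: CF_t = 31.500000, DF = 0.864825, PV = 27.241987
  t = 3.5000: CF_t = 31.500000, DF = 0.844143, PV = 26.590519
  t = 4.0000: CF_t = 31.500000, DF = 0.823957, PV = 25.954631
  t = 4.5000: CF_t = 31.500000, DF = 0.804252, PV = 25.333949
  t = 5.0000: CF_t = 31.500000, DF = 0.785019, PV = 24.728110
  t = 5.5000: CF_t = 31.500000, DF = 0.766246, PV = 24.136760
  t = 6.0000: CF_t = 31.500000, DF = 0.747922, PV = 23.559551
  t = 6.5000: CF_t = 31.500000, DF = 0.730036, PV = 22.996145
  t = 7.0000: CF_t = 1031.500000, DF = 0.712578, PV = 735.024396
Price P = sum_t PV_t = 1082.120519

Answer: Price = 1082.1205


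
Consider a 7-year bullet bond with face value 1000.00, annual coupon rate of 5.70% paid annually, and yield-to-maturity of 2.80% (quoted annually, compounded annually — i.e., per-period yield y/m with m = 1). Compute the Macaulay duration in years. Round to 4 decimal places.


Coupon per period c = face * coupon_rate / m = 57.000000
Periods per year m = 1; per-period yield y/m = 0.028000
Number of cashflows N = 7
Cashflows (t years, CF_t, discount factor 1/(1+y/m)^(m*t), PV):
  t = 1.0000: CF_t = 57.000000, DF = 0.972763, PV = 55.447471
  t = 2.0000: CF_t = 57.000000, DF = 0.946267, PV = 53.937228
  t = 3.0000: CF_t = 57.000000, DF = 0.920493, PV = 52.468121
  t = 4.0000: CF_t = 57.000000, DF = 0.895422, PV = 51.039028
  t = 5.0000: CF_t = 57.000000, DF = 0.871033, PV = 49.648860
  t = 6.0000: CF_t = 57.000000, DF = 0.847308, PV = 48.296557
  t = 7.0000: CF_t = 1057.000000, DF = 0.824230, PV = 871.210668
Price P = sum_t PV_t = 1182.047933
Macaulay numerator sum_t t * PV_t:
  t * PV_t at t = 1.0000: 55.447471
  t * PV_t at t = 2.0000: 107.874457
  t * PV_t at t = 3.0000: 157.404363
  t * PV_t at t = 4.0000: 204.156113
  t * PV_t at t = 5.0000: 248.244301
  t * PV_t at t = 6.0000: 289.779339
  t * PV_t at t = 7.0000: 6098.474675
Macaulay duration D = (sum_t t * PV_t) / P = 7161.380719 / 1182.047933 = 6.058452

Answer: Macaulay duration = 6.0585 years


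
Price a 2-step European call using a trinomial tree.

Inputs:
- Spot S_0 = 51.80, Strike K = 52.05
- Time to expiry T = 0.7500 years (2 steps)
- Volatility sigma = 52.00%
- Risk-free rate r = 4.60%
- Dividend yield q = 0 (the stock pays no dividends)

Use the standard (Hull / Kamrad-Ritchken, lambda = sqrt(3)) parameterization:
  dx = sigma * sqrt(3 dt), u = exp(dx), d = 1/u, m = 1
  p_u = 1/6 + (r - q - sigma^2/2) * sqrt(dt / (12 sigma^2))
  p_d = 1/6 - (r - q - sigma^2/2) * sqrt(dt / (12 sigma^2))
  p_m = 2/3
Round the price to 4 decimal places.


Answer: Price = V(0,0) = 8.5197

Derivation:
dt = T/N = 0.375000; dx = sigma*sqrt(3*dt) = 0.551543
u = exp(dx) = 1.735930; d = 1/u = 0.576060
p_u = 0.136343, p_m = 0.666667, p_d = 0.196991
Discount per step: exp(-r*dt) = 0.982898
Stock lattice S(k, j) with j the centered position index:
  k=0: S(0,+0) = 51.8000
  k=1: S(1,-1) = 29.8399; S(1,+0) = 51.8000; S(1,+1) = 89.9212
  k=2: S(2,-2) = 17.1896; S(2,-1) = 29.8399; S(2,+0) = 51.8000; S(2,+1) = 89.9212; S(2,+2) = 156.0969
Terminal payoffs V(N, j) = max(S_T - K, 0):
  V(2,-2) = 0.000000; V(2,-1) = 0.000000; V(2,+0) = 0.000000; V(2,+1) = 37.871174; V(2,+2) = 104.046862
Backward induction: V(k, j) = exp(-r*dt) * [p_u * V(k+1, j+1) + p_m * V(k+1, j) + p_d * V(k+1, j-1)]
  V(1,-1) = exp(-r*dt) * [p_u*0.000000 + p_m*0.000000 + p_d*0.000000] = 0.000000
  V(1,+0) = exp(-r*dt) * [p_u*37.871174 + p_m*0.000000 + p_d*0.000000] = 5.075151
  V(1,+1) = exp(-r*dt) * [p_u*104.046862 + p_m*37.871174 + p_d*0.000000] = 38.759081
  V(0,+0) = exp(-r*dt) * [p_u*38.759081 + p_m*5.075151 + p_d*0.000000] = 8.519710


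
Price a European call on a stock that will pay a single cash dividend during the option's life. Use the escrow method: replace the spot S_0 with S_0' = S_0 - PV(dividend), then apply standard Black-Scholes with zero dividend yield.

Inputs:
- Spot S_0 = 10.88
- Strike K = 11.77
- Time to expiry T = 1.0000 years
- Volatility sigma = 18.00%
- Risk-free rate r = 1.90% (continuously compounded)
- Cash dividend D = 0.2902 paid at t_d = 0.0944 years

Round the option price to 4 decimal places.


Answer: Price = 0.4046

Derivation:
PV(D) = D * exp(-r * t_d) = 0.2902 * 0.99820801 = 0.28967996
S_0' = S_0 - PV(D) = 10.8800 - 0.28967996 = 10.59032004
d1 = (ln(S_0'/K) + (r + sigma^2/2)*T) / (sigma*sqrt(T)) = -0.39118634
d2 = d1 - sigma*sqrt(T) = -0.57118634
exp(-rT) = 0.98117936
N(d1) = 0.34782975; N(d2) = 0.28393667
C = S_0' * N(d1) - K * exp(-rT) * N(d2) = 10.59032004 * 0.34782975 - 11.7700 * 0.98117936 * 0.28393667 = 0.4046


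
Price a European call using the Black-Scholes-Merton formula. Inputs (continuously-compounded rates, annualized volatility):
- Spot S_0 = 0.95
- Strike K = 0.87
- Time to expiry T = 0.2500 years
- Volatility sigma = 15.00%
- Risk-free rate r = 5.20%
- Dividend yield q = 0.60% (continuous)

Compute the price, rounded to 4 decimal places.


Answer: Price = 0.0927

Derivation:
d1 = (ln(S/K) + (r - q + 0.5*sigma^2) * T) / (sigma * sqrt(T)) = 1.36375031
d2 = d1 - sigma * sqrt(T) = 1.28875031
exp(-rT) = 0.98708414; exp(-qT) = 0.99850112
C = S_0 * exp(-qT) * N(d1) - K * exp(-rT) * N(d2)
N(d1) = 0.91367692; N(d2) = 0.90125755
C = 0.9500 * 0.99850112 * 0.91367692 - 0.8700 * 0.98708414 * 0.90125755 = 0.0927


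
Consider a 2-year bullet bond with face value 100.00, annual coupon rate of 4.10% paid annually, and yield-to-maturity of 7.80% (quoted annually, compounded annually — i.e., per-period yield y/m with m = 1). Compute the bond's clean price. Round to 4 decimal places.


Coupon per period c = face * coupon_rate / m = 4.100000
Periods per year m = 1; per-period yield y/m = 0.078000
Number of cashflows N = 2
Cashflows (t years, CF_t, discount factor 1/(1+y/m)^(m*t), PV):
  t = 1.0000: CF_t = 4.100000, DF = 0.927644, PV = 3.803340
  t = 2.0000: CF_t = 104.100000, DF = 0.860523, PV = 89.580443
Price P = sum_t PV_t = 93.383783

Answer: Price = 93.3838


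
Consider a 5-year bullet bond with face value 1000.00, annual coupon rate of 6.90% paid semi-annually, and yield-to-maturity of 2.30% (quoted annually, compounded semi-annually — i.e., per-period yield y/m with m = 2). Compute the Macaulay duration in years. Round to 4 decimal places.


Coupon per period c = face * coupon_rate / m = 34.500000
Periods per year m = 2; per-period yield y/m = 0.011500
Number of cashflows N = 10
Cashflows (t years, CF_t, discount factor 1/(1+y/m)^(m*t), PV):
  t = 0.5000: CF_t = 34.500000, DF = 0.988631, PV = 34.107761
  t = 1.0000: CF_t = 34.500000, DF = 0.977391, PV = 33.719981
  t = 1.5000: CF_t = 34.500000, DF = 0.966279, PV = 33.336610
  t = 2.0000: CF_t = 34.500000, DF = 0.955293, PV = 32.957598
  t = 2.5000: CF_t = 34.500000, DF = 0.944432, PV = 32.582894
  t = 3.0000: CF_t = 34.500000, DF = 0.933694, PV = 32.212451
  t = 3.5000: CF_t = 34.500000, DF = 0.923079, PV = 31.846220
  t = 4.0000: CF_t = 34.500000, DF = 0.912584, PV = 31.484152
  t = 4.5000: CF_t = 34.500000, DF = 0.902209, PV = 31.126201
  t = 5.0000: CF_t = 1034.500000, DF = 0.891951, PV = 922.723590
Price P = sum_t PV_t = 1216.097457
Macaulay numerator sum_t t * PV_t:
  t * PV_t at t = 0.5000: 17.053880
  t * PV_t at t = 1.0000: 33.719981
  t * PV_t at t = 1.5000: 50.004915
  t * PV_t at t = 2.0000: 65.915195
  t * PV_t at t = 2.5000: 81.457236
  t * PV_t at t = 3.0000: 96.637353
  t * PV_t at t = 3.5000: 111.461769
  t * PV_t at t = 4.0000: 125.936607
  t * PV_t at t = 4.5000: 140.067902
  t * PV_t at t = 5.0000: 4613.617952
Macaulay duration D = (sum_t t * PV_t) / P = 5335.872791 / 1216.097457 = 4.387702

Answer: Macaulay duration = 4.3877 years


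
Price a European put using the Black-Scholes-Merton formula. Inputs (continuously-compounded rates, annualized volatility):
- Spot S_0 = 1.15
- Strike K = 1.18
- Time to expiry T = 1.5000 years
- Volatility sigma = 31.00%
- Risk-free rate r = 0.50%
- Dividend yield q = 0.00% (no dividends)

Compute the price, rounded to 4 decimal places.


d1 = (ln(S/K) + (r - q + 0.5*sigma^2) * T) / (sigma * sqrt(T)) = 0.14176094
d2 = d1 - sigma * sqrt(T) = -0.23790997
exp(-rT) = 0.99252805; exp(-qT) = 1.00000000
P = K * exp(-rT) * N(-d2) - S_0 * exp(-qT) * N(-d1)
N(-d1) = 0.44363442; N(-d2) = 0.59402454
P = 1.1800 * 0.99252805 * 0.59402454 - 1.1500 * 1.00000000 * 0.44363442 = 0.1855

Answer: Price = 0.1855


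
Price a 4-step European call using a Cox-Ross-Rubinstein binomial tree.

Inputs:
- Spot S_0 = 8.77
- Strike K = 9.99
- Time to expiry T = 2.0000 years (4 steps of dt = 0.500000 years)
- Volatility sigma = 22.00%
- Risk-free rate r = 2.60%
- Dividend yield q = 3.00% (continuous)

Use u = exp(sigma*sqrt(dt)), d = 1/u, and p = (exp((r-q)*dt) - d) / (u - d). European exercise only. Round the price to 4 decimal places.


Answer: Price = V(0,0) = 0.6436

Derivation:
dt = T/N = 0.500000
u = exp(sigma*sqrt(dt)) = 1.168316; d = 1/u = 0.855933
p = (exp((r-q)*dt) - d) / (u - d) = 0.454791
Discount per step: exp(-r*dt) = 0.987084
Stock lattice S(k, i) with i counting down-moves:
  k=0: S(0,0) = 8.7700
  k=1: S(1,0) = 10.2461; S(1,1) = 7.5065
  k=2: S(2,0) = 11.9707; S(2,1) = 8.7700; S(2,2) = 6.4251
  k=3: S(3,0) = 13.9856; S(3,1) = 10.2461; S(3,2) = 7.5065; S(3,3) = 5.4994
  k=4: S(4,0) = 16.3396; S(4,1) = 11.9707; S(4,2) = 8.7700; S(4,3) = 6.4251; S(4,4) = 4.7072
Terminal payoffs V(N, i) = max(S_T - K, 0):
  V(4,0) = 6.349586; V(4,1) = 1.980721; V(4,2) = 0.000000; V(4,3) = 0.000000; V(4,4) = 0.000000
Backward induction: V(k, i) = exp(-r*dt) * [p * V(k+1, i) + (1-p) * V(k+1, i+1)].
  V(3,0) = exp(-r*dt) * [p*6.349586 + (1-p)*1.980721] = 3.916398
  V(3,1) = exp(-r*dt) * [p*1.980721 + (1-p)*0.000000] = 0.889180
  V(3,2) = exp(-r*dt) * [p*0.000000 + (1-p)*0.000000] = 0.000000
  V(3,3) = exp(-r*dt) * [p*0.000000 + (1-p)*0.000000] = 0.000000
  V(2,0) = exp(-r*dt) * [p*3.916398 + (1-p)*0.889180] = 2.236666
  V(2,1) = exp(-r*dt) * [p*0.889180 + (1-p)*0.000000] = 0.399168
  V(2,2) = exp(-r*dt) * [p*0.000000 + (1-p)*0.000000] = 0.000000
  V(1,0) = exp(-r*dt) * [p*2.236666 + (1-p)*0.399168] = 1.218897
  V(1,1) = exp(-r*dt) * [p*0.399168 + (1-p)*0.000000] = 0.179194
  V(0,0) = exp(-r*dt) * [p*1.218897 + (1-p)*0.179194] = 0.643620


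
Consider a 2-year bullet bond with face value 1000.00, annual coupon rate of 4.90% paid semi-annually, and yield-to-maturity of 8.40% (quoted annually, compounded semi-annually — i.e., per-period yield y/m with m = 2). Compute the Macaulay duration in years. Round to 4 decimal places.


Answer: Macaulay duration = 1.9267 years

Derivation:
Coupon per period c = face * coupon_rate / m = 24.500000
Periods per year m = 2; per-period yield y/m = 0.042000
Number of cashflows N = 4
Cashflows (t years, CF_t, discount factor 1/(1+y/m)^(m*t), PV):
  t = 0.5000: CF_t = 24.500000, DF = 0.959693, PV = 23.512476
  t = 1.0000: CF_t = 24.500000, DF = 0.921010, PV = 22.564756
  t = 1.5000: CF_t = 24.500000, DF = 0.883887, PV = 21.655236
  t = 2.0000: CF_t = 1024.500000, DF = 0.848260, PV = 869.042642
Price P = sum_t PV_t = 936.775111
Macaulay numerator sum_t t * PV_t:
  t * PV_t at t = 0.5000: 11.756238
  t * PV_t at t = 1.0000: 22.564756
  t * PV_t at t = 1.5000: 32.482854
  t * PV_t at t = 2.0000: 1738.085284
Macaulay duration D = (sum_t t * PV_t) / P = 1804.889133 / 936.775111 = 1.926705


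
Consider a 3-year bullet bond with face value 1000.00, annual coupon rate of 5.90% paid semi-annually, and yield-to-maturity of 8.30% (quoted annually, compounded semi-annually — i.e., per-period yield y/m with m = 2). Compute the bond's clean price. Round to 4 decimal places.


Coupon per period c = face * coupon_rate / m = 29.500000
Periods per year m = 2; per-period yield y/m = 0.041500
Number of cashflows N = 6
Cashflows (t years, CF_t, discount factor 1/(1+y/m)^(m*t), PV):
  t = 0.5000: CF_t = 29.500000, DF = 0.960154, PV = 28.324532
  t = 1.0000: CF_t = 29.500000, DF = 0.921895, PV = 27.195902
  t = 1.5000: CF_t = 29.500000, DF = 0.885161, PV = 26.112244
  t = 2.0000: CF_t = 29.500000, DF = 0.849890, PV = 25.071766
  t = 2.5000: CF_t = 29.500000, DF = 0.816025, PV = 24.072747
  t = 3.0000: CF_t = 1029.500000, DF = 0.783510, PV = 806.623193
Price P = sum_t PV_t = 937.400383

Answer: Price = 937.4004


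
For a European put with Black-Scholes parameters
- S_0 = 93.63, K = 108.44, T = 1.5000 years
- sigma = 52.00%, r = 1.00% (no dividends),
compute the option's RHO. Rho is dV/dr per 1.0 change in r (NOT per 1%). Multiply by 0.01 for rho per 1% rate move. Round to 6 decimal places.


d1 = 0.1114106763; d2 = -0.5254566568
phi(d1) = 0.3964740441; exp(-qT) = 1.0000000000; exp(-rT) = 0.9851119396
N(-d2) = 0.7003671118
Rho = -K*T*exp(-rT)*N(-d2) = -108.4400 * 1.5000 * 0.9851119396 * 0.7003671118 = -112.225641

Answer: Rho = -112.225641


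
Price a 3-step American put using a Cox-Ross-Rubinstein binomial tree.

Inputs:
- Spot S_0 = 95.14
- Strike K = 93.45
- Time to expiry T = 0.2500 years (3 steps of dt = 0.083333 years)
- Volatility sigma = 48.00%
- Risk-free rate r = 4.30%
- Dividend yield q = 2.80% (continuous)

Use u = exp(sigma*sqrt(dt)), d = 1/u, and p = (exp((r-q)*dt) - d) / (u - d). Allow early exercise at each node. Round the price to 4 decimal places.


Answer: Price = V(0,0) = 8.7277

Derivation:
dt = T/N = 0.083333
u = exp(sigma*sqrt(dt)) = 1.148623; d = 1/u = 0.870607
p = (exp((r-q)*dt) - d) / (u - d) = 0.469913
Discount per step: exp(-r*dt) = 0.996423
Stock lattice S(k, i) with i counting down-moves:
  k=0: S(0,0) = 95.1400
  k=1: S(1,0) = 109.2800; S(1,1) = 82.8296
  k=2: S(2,0) = 125.5216; S(2,1) = 95.1400; S(2,2) = 72.1121
  k=3: S(3,0) = 144.1770; S(3,1) = 109.2800; S(3,2) = 82.8296; S(3,3) = 62.7813
Terminal payoffs V(N, i) = max(K - S_T, 0):
  V(3,0) = 0.000000; V(3,1) = 0.000000; V(3,2) = 10.620405; V(3,3) = 30.668698
Backward induction: V(k, i) = exp(-r*dt) * [p * V(k+1, i) + (1-p) * V(k+1, i+1)]; then take max(V_cont, immediate exercise) for American.
  V(2,0) = exp(-r*dt) * [p*0.000000 + (1-p)*0.000000] = 0.000000; exercise = 0.000000; V(2,0) = max -> 0.000000
  V(2,1) = exp(-r*dt) * [p*0.000000 + (1-p)*10.620405] = 5.609599; exercise = 0.000000; V(2,1) = max -> 5.609599
  V(2,2) = exp(-r*dt) * [p*10.620405 + (1-p)*30.668698] = 21.171737; exercise = 21.337935; V(2,2) = max -> 21.337935
  V(1,0) = exp(-r*dt) * [p*0.000000 + (1-p)*5.609599] = 2.962938; exercise = 0.000000; V(1,0) = max -> 2.962938
  V(1,1) = exp(-r*dt) * [p*5.609599 + (1-p)*21.337935] = 13.897094; exercise = 10.620405; V(1,1) = max -> 13.897094
  V(0,0) = exp(-r*dt) * [p*2.962938 + (1-p)*13.897094] = 8.727659; exercise = 0.000000; V(0,0) = max -> 8.727659


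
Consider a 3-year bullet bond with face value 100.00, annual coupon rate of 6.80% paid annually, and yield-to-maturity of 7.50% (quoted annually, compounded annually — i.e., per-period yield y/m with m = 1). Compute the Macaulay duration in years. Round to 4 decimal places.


Answer: Macaulay duration = 2.8112 years

Derivation:
Coupon per period c = face * coupon_rate / m = 6.800000
Periods per year m = 1; per-period yield y/m = 0.075000
Number of cashflows N = 3
Cashflows (t years, CF_t, discount factor 1/(1+y/m)^(m*t), PV):
  t = 1.0000: CF_t = 6.800000, DF = 0.930233, PV = 6.325581
  t = 2.0000: CF_t = 6.800000, DF = 0.865333, PV = 5.884262
  t = 3.0000: CF_t = 106.800000, DF = 0.804961, PV = 85.969789
Price P = sum_t PV_t = 98.179632
Macaulay numerator sum_t t * PV_t:
  t * PV_t at t = 1.0000: 6.325581
  t * PV_t at t = 2.0000: 11.768524
  t * PV_t at t = 3.0000: 257.909366
Macaulay duration D = (sum_t t * PV_t) / P = 276.003471 / 98.179632 = 2.811209


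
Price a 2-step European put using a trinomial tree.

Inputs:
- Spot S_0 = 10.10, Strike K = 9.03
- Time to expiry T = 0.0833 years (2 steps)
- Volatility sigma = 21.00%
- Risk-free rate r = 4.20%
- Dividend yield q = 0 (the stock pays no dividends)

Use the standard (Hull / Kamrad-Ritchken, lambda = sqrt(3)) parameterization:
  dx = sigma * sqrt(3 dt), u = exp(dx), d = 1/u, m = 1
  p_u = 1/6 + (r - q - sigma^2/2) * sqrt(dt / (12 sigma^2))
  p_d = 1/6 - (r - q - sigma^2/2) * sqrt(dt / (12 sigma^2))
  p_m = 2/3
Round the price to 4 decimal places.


dt = T/N = 0.041650; dx = sigma*sqrt(3*dt) = 0.074231
u = exp(dx) = 1.077056; d = 1/u = 0.928457
p_u = 0.172263, p_m = 0.666667, p_d = 0.161070
Discount per step: exp(-r*dt) = 0.998252
Stock lattice S(k, j) with j the centered position index:
  k=0: S(0,+0) = 10.1000
  k=1: S(1,-1) = 9.3774; S(1,+0) = 10.1000; S(1,+1) = 10.8783
  k=2: S(2,-2) = 8.7065; S(2,-1) = 9.3774; S(2,+0) = 10.1000; S(2,+1) = 10.8783; S(2,+2) = 11.7165
Terminal payoffs V(N, j) = max(K - S_T, 0):
  V(2,-2) = 0.323475; V(2,-1) = 0.000000; V(2,+0) = 0.000000; V(2,+1) = 0.000000; V(2,+2) = 0.000000
Backward induction: V(k, j) = exp(-r*dt) * [p_u * V(k+1, j+1) + p_m * V(k+1, j) + p_d * V(k+1, j-1)]
  V(1,-1) = exp(-r*dt) * [p_u*0.000000 + p_m*0.000000 + p_d*0.323475] = 0.052011
  V(1,+0) = exp(-r*dt) * [p_u*0.000000 + p_m*0.000000 + p_d*0.000000] = 0.000000
  V(1,+1) = exp(-r*dt) * [p_u*0.000000 + p_m*0.000000 + p_d*0.000000] = 0.000000
  V(0,+0) = exp(-r*dt) * [p_u*0.000000 + p_m*0.000000 + p_d*0.052011] = 0.008363

Answer: Price = V(0,0) = 0.0084


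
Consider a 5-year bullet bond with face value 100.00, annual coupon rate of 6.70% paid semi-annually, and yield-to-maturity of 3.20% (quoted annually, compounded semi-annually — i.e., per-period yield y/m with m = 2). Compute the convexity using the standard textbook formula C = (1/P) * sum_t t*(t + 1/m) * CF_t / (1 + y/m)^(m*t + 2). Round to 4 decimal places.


Coupon per period c = face * coupon_rate / m = 3.350000
Periods per year m = 2; per-period yield y/m = 0.016000
Number of cashflows N = 10
Cashflows (t years, CF_t, discount factor 1/(1+y/m)^(m*t), PV):
  t = 0.5000: CF_t = 3.350000, DF = 0.984252, PV = 3.297244
  t = 1.0000: CF_t = 3.350000, DF = 0.968752, PV = 3.245319
  t = 1.5000: CF_t = 3.350000, DF = 0.953496, PV = 3.194212
  t = 2.0000: CF_t = 3.350000, DF = 0.938480, PV = 3.143909
  t = 2.5000: CF_t = 3.350000, DF = 0.923701, PV = 3.094399
  t = 3.0000: CF_t = 3.350000, DF = 0.909155, PV = 3.045668
  t = 3.5000: CF_t = 3.350000, DF = 0.894837, PV = 2.997705
  t = 4.0000: CF_t = 3.350000, DF = 0.880745, PV = 2.950497
  t = 4.5000: CF_t = 3.350000, DF = 0.866875, PV = 2.904032
  t = 5.0000: CF_t = 103.350000, DF = 0.853224, PV = 88.180671
Price P = sum_t PV_t = 116.053656
Convexity numerator sum_t t*(t + 1/m) * CF_t / (1+y/m)^(m*t + 2):
  t = 0.5000: term = 1.597106
  t = 1.0000: term = 4.715864
  t = 1.5000: term = 9.283196
  t = 2.0000: term = 15.228340
  t = 2.5000: term = 22.482785
  t = 3.0000: term = 30.980216
  t = 3.5000: term = 40.656452
  t = 4.0000: term = 51.449390
  t = 4.5000: term = 63.298955
  t = 5.0000: term = 2349.192899
Convexity = (1/P) * sum = 2588.885202 / 116.053656 = 22.307658

Answer: Convexity = 22.3077


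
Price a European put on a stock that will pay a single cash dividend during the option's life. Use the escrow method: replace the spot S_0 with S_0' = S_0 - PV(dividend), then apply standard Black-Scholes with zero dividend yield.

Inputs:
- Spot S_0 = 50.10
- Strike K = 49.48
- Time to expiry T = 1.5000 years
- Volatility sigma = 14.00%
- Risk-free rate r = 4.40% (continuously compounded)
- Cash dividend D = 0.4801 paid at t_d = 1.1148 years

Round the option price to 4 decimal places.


Answer: Price = 1.8798

Derivation:
PV(D) = D * exp(-r * t_d) = 0.4801 * 0.95213238 = 0.45711876
S_0' = S_0 - PV(D) = 50.1000 - 0.45711876 = 49.64288124
d1 = (ln(S_0'/K) + (r + sigma^2/2)*T) / (sigma*sqrt(T)) = 0.48981895
d2 = d1 - sigma*sqrt(T) = 0.31835466
exp(-rT) = 0.93613086
N(-d1) = 0.31213101; N(-d2) = 0.37510796
P = K * exp(-rT) * N(-d2) - S_0' * N(-d1) = 49.4800 * 0.93613086 * 0.37510796 - 49.64288124 * 0.31213101 = 1.8798


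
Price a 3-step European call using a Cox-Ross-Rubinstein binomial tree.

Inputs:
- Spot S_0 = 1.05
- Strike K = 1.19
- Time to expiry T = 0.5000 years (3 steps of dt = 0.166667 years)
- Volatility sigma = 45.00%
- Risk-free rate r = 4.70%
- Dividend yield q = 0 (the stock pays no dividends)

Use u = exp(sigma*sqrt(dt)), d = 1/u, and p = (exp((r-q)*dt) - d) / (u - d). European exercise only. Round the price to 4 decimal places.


dt = T/N = 0.166667
u = exp(sigma*sqrt(dt)) = 1.201669; d = 1/u = 0.832176
p = (exp((r-q)*dt) - d) / (u - d) = 0.475484
Discount per step: exp(-r*dt) = 0.992197
Stock lattice S(k, i) with i counting down-moves:
  k=0: S(0,0) = 1.0500
  k=1: S(1,0) = 1.2618; S(1,1) = 0.8738
  k=2: S(2,0) = 1.5162; S(2,1) = 1.0500; S(2,2) = 0.7271
  k=3: S(3,0) = 1.8220; S(3,1) = 1.2618; S(3,2) = 0.8738; S(3,3) = 0.6051
Terminal payoffs V(N, i) = max(S_T - K, 0):
  V(3,0) = 0.631983; V(3,1) = 0.071753; V(3,2) = 0.000000; V(3,3) = 0.000000
Backward induction: V(k, i) = exp(-r*dt) * [p * V(k+1, i) + (1-p) * V(k+1, i+1)].
  V(2,0) = exp(-r*dt) * [p*0.631983 + (1-p)*0.071753] = 0.335495
  V(2,1) = exp(-r*dt) * [p*0.071753 + (1-p)*0.000000] = 0.033851
  V(2,2) = exp(-r*dt) * [p*0.000000 + (1-p)*0.000000] = 0.000000
  V(1,0) = exp(-r*dt) * [p*0.335495 + (1-p)*0.033851] = 0.175895
  V(1,1) = exp(-r*dt) * [p*0.033851 + (1-p)*0.000000] = 0.015970
  V(0,0) = exp(-r*dt) * [p*0.175895 + (1-p)*0.015970] = 0.091294

Answer: Price = V(0,0) = 0.0913


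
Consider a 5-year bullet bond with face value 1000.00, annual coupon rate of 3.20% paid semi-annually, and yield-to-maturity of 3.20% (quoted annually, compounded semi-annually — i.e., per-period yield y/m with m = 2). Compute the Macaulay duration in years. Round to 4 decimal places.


Coupon per period c = face * coupon_rate / m = 16.000000
Periods per year m = 2; per-period yield y/m = 0.016000
Number of cashflows N = 10
Cashflows (t years, CF_t, discount factor 1/(1+y/m)^(m*t), PV):
  t = 0.5000: CF_t = 16.000000, DF = 0.984252, PV = 15.748031
  t = 1.0000: CF_t = 16.000000, DF = 0.968752, PV = 15.500031
  t = 1.5000: CF_t = 16.000000, DF = 0.953496, PV = 15.255936
  t = 2.0000: CF_t = 16.000000, DF = 0.938480, PV = 15.015685
  t = 2.5000: CF_t = 16.000000, DF = 0.923701, PV = 14.779218
  t = 3.0000: CF_t = 16.000000, DF = 0.909155, PV = 14.546474
  t = 3.5000: CF_t = 16.000000, DF = 0.894837, PV = 14.317396
  t = 4.0000: CF_t = 16.000000, DF = 0.880745, PV = 14.091925
  t = 4.5000: CF_t = 16.000000, DF = 0.866875, PV = 13.870005
  t = 5.0000: CF_t = 1016.000000, DF = 0.853224, PV = 866.875300
Price P = sum_t PV_t = 1000.000000
Macaulay numerator sum_t t * PV_t:
  t * PV_t at t = 0.5000: 7.874016
  t * PV_t at t = 1.0000: 15.500031
  t * PV_t at t = 1.5000: 22.883904
  t * PV_t at t = 2.0000: 30.031370
  t * PV_t at t = 2.5000: 36.948044
  t * PV_t at t = 3.0000: 43.639422
  t * PV_t at t = 3.5000: 50.110885
  t * PV_t at t = 4.0000: 56.367699
  t * PV_t at t = 4.5000: 62.415022
  t * PV_t at t = 5.0000: 4334.376498
Macaulay duration D = (sum_t t * PV_t) / P = 4660.146890 / 1000.000000 = 4.660147

Answer: Macaulay duration = 4.6601 years


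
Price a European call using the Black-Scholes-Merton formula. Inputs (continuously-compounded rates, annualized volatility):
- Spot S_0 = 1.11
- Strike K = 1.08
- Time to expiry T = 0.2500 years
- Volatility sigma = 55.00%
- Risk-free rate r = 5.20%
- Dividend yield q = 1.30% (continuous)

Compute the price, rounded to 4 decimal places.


d1 = (ln(S/K) + (r - q + 0.5*sigma^2) * T) / (sigma * sqrt(T)) = 0.27258718
d2 = d1 - sigma * sqrt(T) = -0.00241282
exp(-rT) = 0.98708414; exp(-qT) = 0.99675528
C = S_0 * exp(-qT) * N(d1) - K * exp(-rT) * N(d2)
N(d1) = 0.60741472; N(d2) = 0.49903742
C = 1.1100 * 0.99675528 * 0.60741472 - 1.0800 * 0.98708414 * 0.49903742 = 0.1400

Answer: Price = 0.1400


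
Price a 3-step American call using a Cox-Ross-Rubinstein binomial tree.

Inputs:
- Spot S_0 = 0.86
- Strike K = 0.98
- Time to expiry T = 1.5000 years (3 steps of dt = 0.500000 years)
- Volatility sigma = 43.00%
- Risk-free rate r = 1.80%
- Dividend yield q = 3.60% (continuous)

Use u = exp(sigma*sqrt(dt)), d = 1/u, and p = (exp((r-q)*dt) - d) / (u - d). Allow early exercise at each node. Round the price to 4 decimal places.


dt = T/N = 0.500000
u = exp(sigma*sqrt(dt)) = 1.355345; d = 1/u = 0.737820
p = (exp((r-q)*dt) - d) / (u - d) = 0.410057
Discount per step: exp(-r*dt) = 0.991040
Stock lattice S(k, i) with i counting down-moves:
  k=0: S(0,0) = 0.8600
  k=1: S(1,0) = 1.1656; S(1,1) = 0.6345
  k=2: S(2,0) = 1.5798; S(2,1) = 0.8600; S(2,2) = 0.4682
  k=3: S(3,0) = 2.1412; S(3,1) = 1.1656; S(3,2) = 0.6345; S(3,3) = 0.3454
Terminal payoffs V(N, i) = max(S_T - K, 0):
  V(3,0) = 1.161154; V(3,1) = 0.185597; V(3,2) = 0.000000; V(3,3) = 0.000000
Backward induction: V(k, i) = exp(-r*dt) * [p * V(k+1, i) + (1-p) * V(k+1, i+1)]; then take max(V_cont, immediate exercise) for American.
  V(2,0) = exp(-r*dt) * [p*1.161154 + (1-p)*0.185597] = 0.580384; exercise = 0.599785; V(2,0) = max -> 0.599785
  V(2,1) = exp(-r*dt) * [p*0.185597 + (1-p)*0.000000] = 0.075423; exercise = 0.000000; V(2,1) = max -> 0.075423
  V(2,2) = exp(-r*dt) * [p*0.000000 + (1-p)*0.000000] = 0.000000; exercise = 0.000000; V(2,2) = max -> 0.000000
  V(1,0) = exp(-r*dt) * [p*0.599785 + (1-p)*0.075423] = 0.287840; exercise = 0.185597; V(1,0) = max -> 0.287840
  V(1,1) = exp(-r*dt) * [p*0.075423 + (1-p)*0.000000] = 0.030651; exercise = 0.000000; V(1,1) = max -> 0.030651
  V(0,0) = exp(-r*dt) * [p*0.287840 + (1-p)*0.030651] = 0.134893; exercise = 0.000000; V(0,0) = max -> 0.134893

Answer: Price = V(0,0) = 0.1349


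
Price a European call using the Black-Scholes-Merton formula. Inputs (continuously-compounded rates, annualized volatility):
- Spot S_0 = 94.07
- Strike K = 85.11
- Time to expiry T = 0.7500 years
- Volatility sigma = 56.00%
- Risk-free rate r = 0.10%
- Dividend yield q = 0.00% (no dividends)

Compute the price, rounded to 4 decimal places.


d1 = (ln(S/K) + (r - q + 0.5*sigma^2) * T) / (sigma * sqrt(T)) = 0.45042527
d2 = d1 - sigma * sqrt(T) = -0.03454895
exp(-rT) = 0.99925028; exp(-qT) = 1.00000000
C = S_0 * exp(-qT) * N(d1) - K * exp(-rT) * N(d2)
N(d1) = 0.67379809; N(d2) = 0.48621970
C = 94.0700 * 1.00000000 * 0.67379809 - 85.1100 * 0.99925028 * 0.48621970 = 22.0331

Answer: Price = 22.0331


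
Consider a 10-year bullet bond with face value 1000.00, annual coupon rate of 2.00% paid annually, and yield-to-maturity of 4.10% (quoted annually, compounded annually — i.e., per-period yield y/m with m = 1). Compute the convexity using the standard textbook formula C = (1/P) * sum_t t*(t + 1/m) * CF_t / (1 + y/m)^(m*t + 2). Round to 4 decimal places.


Coupon per period c = face * coupon_rate / m = 20.000000
Periods per year m = 1; per-period yield y/m = 0.041000
Number of cashflows N = 10
Cashflows (t years, CF_t, discount factor 1/(1+y/m)^(m*t), PV):
  t = 1.0000: CF_t = 20.000000, DF = 0.960615, PV = 19.212296
  t = 2.0000: CF_t = 20.000000, DF = 0.922781, PV = 18.455616
  t = 3.0000: CF_t = 20.000000, DF = 0.886437, PV = 17.728737
  t = 4.0000: CF_t = 20.000000, DF = 0.851524, PV = 17.030487
  t = 5.0000: CF_t = 20.000000, DF = 0.817987, PV = 16.359738
  t = 6.0000: CF_t = 20.000000, DF = 0.785770, PV = 15.715406
  t = 7.0000: CF_t = 20.000000, DF = 0.754823, PV = 15.096452
  t = 8.0000: CF_t = 20.000000, DF = 0.725094, PV = 14.501875
  t = 9.0000: CF_t = 20.000000, DF = 0.696536, PV = 13.930716
  t = 10.0000: CF_t = 1020.000000, DF = 0.669103, PV = 682.484632
Price P = sum_t PV_t = 830.515956
Convexity numerator sum_t t*(t + 1/m) * CF_t / (1+y/m)^(m*t + 2):
  t = 1.0000: term = 35.457475
  t = 2.0000: term = 102.182924
  t = 3.0000: term = 196.316858
  t = 4.0000: term = 314.308130
  t = 5.0000: term = 452.893559
  t = 6.0000: term = 609.078753
  t = 7.0000: term = 780.120081
  t = 8.0000: term = 963.507716
  t = 9.0000: term = 1156.949707
  t = 10.0000: term = 69276.207248
Convexity = (1/P) * sum = 73887.022451 / 830.515956 = 88.965205

Answer: Convexity = 88.9652


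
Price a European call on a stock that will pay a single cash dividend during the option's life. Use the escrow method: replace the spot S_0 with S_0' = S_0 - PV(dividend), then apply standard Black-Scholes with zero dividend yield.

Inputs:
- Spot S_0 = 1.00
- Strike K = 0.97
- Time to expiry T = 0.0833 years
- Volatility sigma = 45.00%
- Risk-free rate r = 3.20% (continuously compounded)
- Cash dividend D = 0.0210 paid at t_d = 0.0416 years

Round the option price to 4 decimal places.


PV(D) = D * exp(-r * t_d) = 0.0210 * 0.99866969 = 0.02097206
S_0' = S_0 - PV(D) = 1.0000 - 0.02097206 = 0.97902794
d1 = (ln(S_0'/K) + (r + sigma^2/2)*T) / (sigma*sqrt(T)) = 0.15679221
d2 = d1 - sigma*sqrt(T) = 0.02691438
exp(-rT) = 0.99733795
N(d1) = 0.56229569; N(d2) = 0.51073599
C = S_0' * N(d1) - K * exp(-rT) * N(d2) = 0.97902794 * 0.56229569 - 0.9700 * 0.99733795 * 0.51073599 = 0.0564

Answer: Price = 0.0564


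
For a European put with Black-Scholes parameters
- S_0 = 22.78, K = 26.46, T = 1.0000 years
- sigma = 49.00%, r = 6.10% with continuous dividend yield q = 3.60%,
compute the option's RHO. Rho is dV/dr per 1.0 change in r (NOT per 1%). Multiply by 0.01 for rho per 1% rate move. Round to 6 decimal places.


d1 = -0.0095942871; d2 = -0.4995942871
phi(d1) = 0.3989239194; exp(-qT) = 0.9646402935; exp(-rT) = 0.9408232398
N(-d2) = 0.6913196093
Rho = -K*T*exp(-rT)*N(-d2) = -26.4600 * 1.0000 * 0.9408232398 * 0.6913196093 = -17.209837

Answer: Rho = -17.209837


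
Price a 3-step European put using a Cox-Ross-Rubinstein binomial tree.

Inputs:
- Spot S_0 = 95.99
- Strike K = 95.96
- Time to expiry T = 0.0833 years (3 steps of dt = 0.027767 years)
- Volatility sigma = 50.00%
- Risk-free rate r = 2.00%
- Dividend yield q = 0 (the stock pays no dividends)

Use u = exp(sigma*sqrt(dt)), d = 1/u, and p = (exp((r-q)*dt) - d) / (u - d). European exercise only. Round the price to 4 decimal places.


Answer: Price = V(0,0) = 5.8909

Derivation:
dt = T/N = 0.027767
u = exp(sigma*sqrt(dt)) = 1.086886; d = 1/u = 0.920060
p = (exp((r-q)*dt) - d) / (u - d) = 0.482513
Discount per step: exp(-r*dt) = 0.999445
Stock lattice S(k, i) with i counting down-moves:
  k=0: S(0,0) = 95.9900
  k=1: S(1,0) = 104.3302; S(1,1) = 88.3165
  k=2: S(2,0) = 113.3950; S(2,1) = 95.9900; S(2,2) = 81.2565
  k=3: S(3,0) = 123.2474; S(3,1) = 104.3302; S(3,2) = 88.3165; S(3,3) = 74.7608
Terminal payoffs V(N, i) = max(K - S_T, 0):
  V(3,0) = 0.000000; V(3,1) = 0.000000; V(3,2) = 7.643465; V(3,3) = 21.199175
Backward induction: V(k, i) = exp(-r*dt) * [p * V(k+1, i) + (1-p) * V(k+1, i+1)].
  V(2,0) = exp(-r*dt) * [p*0.000000 + (1-p)*0.000000] = 0.000000
  V(2,1) = exp(-r*dt) * [p*0.000000 + (1-p)*7.643465] = 3.953201
  V(2,2) = exp(-r*dt) * [p*7.643465 + (1-p)*21.199175] = 14.650235
  V(1,0) = exp(-r*dt) * [p*0.000000 + (1-p)*3.953201] = 2.044596
  V(1,1) = exp(-r*dt) * [p*3.953201 + (1-p)*14.650235] = 9.483513
  V(0,0) = exp(-r*dt) * [p*2.044596 + (1-p)*9.483513] = 5.890869


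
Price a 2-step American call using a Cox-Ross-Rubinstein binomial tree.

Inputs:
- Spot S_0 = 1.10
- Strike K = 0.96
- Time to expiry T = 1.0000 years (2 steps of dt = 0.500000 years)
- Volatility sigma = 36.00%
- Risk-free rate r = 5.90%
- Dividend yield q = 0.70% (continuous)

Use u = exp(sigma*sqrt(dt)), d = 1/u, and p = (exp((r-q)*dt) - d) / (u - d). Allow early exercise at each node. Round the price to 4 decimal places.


dt = T/N = 0.500000
u = exp(sigma*sqrt(dt)) = 1.289892; d = 1/u = 0.775259
p = (exp((r-q)*dt) - d) / (u - d) = 0.487886
Discount per step: exp(-r*dt) = 0.970931
Stock lattice S(k, i) with i counting down-moves:
  k=0: S(0,0) = 1.1000
  k=1: S(1,0) = 1.4189; S(1,1) = 0.8528
  k=2: S(2,0) = 1.8302; S(2,1) = 1.1000; S(2,2) = 0.6611
Terminal payoffs V(N, i) = max(S_T - K, 0):
  V(2,0) = 0.870203; V(2,1) = 0.140000; V(2,2) = 0.000000
Backward induction: V(k, i) = exp(-r*dt) * [p * V(k+1, i) + (1-p) * V(k+1, i+1)]; then take max(V_cont, immediate exercise) for American.
  V(1,0) = exp(-r*dt) * [p*0.870203 + (1-p)*0.140000] = 0.481830; exercise = 0.458881; V(1,0) = max -> 0.481830
  V(1,1) = exp(-r*dt) * [p*0.140000 + (1-p)*0.000000] = 0.066318; exercise = 0.000000; V(1,1) = max -> 0.066318
  V(0,0) = exp(-r*dt) * [p*0.481830 + (1-p)*0.066318] = 0.261220; exercise = 0.140000; V(0,0) = max -> 0.261220

Answer: Price = V(0,0) = 0.2612
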